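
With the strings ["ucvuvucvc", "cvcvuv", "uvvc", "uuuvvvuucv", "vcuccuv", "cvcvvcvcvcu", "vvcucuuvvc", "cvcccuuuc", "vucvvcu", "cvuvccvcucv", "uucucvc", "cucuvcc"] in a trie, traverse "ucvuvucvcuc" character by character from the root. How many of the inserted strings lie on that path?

1

Traverse "ucvuvucvcuc" character by character; count nodes along the way that are marked as word ends.
Prefixes of the query that are stored words: "ucvuvucvc"
Count: 1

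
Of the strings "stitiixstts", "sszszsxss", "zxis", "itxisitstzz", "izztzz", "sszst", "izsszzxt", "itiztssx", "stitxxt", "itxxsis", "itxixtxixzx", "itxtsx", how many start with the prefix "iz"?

Traverse to the node for "iz", then collect every word in that subtree.
Matches: "izsszzxt", "izztzz"
Count: 2

2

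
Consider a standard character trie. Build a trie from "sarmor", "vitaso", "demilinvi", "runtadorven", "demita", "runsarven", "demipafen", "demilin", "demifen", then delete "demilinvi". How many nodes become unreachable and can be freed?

Walk "demilinvi" from the leaf back toward the root, removing each node that no remaining word uses.
The suffix "vi" (2 nodes) is used only by "demilinvi"; "demilin" is itself a stored word, so pruning stops there.
Nodes removed: 2

2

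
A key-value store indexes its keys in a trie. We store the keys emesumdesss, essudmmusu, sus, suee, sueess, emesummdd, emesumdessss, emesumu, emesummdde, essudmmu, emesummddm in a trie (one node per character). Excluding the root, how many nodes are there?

34

Trace insertions, counting only characters that open a new branch:
  "emesumdesss" → 11 new (e, m, e, s, u, m, d, e, s, s, s)
  "essudmmusu" → prefix "e" already present; 9 new (s, s, u, d, m, m, u, s, u)
  "sus" → 3 new (s, u, s)
  "suee" → prefix "su" already present; 2 new (e, e)
  "sueess" → prefix "suee" already present; 2 new (s, s)
  "emesummdd" → prefix "emesum" already present; 3 new (m, d, d)
  "emesumdessss" → prefix "emesumdesss" already present; 1 new (s)
  "emesumu" → prefix "emesum" already present; 1 new (u)
  "emesummdde" → prefix "emesummdd" already present; 1 new (e)
  "essudmmu" → prefix "essudmmu" already present; 0 new (none)
  "emesummddm" → prefix "emesummdd" already present; 1 new (m)
Total nodes = 11 + 9 + 3 + 2 + 2 + 3 + 1 + 1 + 1 + 0 + 1 = 34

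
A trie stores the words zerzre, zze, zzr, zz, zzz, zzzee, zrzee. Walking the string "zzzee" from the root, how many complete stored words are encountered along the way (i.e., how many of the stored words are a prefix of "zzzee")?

3

Check each prefix of "zzzee" against the stored set — each match is an end-marker on the path.
Prefixes of the query that are stored words: "zz", "zzz", "zzzee"
Count: 3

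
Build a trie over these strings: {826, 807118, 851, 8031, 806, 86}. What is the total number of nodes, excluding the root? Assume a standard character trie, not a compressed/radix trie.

14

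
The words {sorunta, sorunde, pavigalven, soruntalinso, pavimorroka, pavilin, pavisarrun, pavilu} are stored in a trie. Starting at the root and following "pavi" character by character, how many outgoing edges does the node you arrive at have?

Walk "pavi" from the root, arriving at one node.
Characters that immediately follow "pavi" among the stored strings: {g, l, m, s}.
That node has 4 child edges.

4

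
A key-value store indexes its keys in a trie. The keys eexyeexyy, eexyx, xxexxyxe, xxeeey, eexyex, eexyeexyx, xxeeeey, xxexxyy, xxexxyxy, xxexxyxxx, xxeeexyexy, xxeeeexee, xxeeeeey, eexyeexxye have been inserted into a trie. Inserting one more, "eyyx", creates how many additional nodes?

Walking "eyyx" from the root, the first 1 characters ("e") follow existing edges; "y" is the first miss.
New nodes needed: |"eyyx"| − 1 = 4 − 1 = 3.

3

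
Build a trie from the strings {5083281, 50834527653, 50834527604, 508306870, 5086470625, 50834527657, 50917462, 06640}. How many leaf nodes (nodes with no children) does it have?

8

Leaves are exactly the stored words that no other stored word extends.
Those words: "06640", "508306870", "5083281", "50834527604", "50834527653", "50834527657", "5086470625", "50917462"
Leaf count: 8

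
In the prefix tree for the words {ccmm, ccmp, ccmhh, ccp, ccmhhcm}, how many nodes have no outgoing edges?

Leaves are exactly the stored words that no other stored word extends.
Those words: "ccmhhcm", "ccmm", "ccmp", "ccp"
Leaf count: 4

4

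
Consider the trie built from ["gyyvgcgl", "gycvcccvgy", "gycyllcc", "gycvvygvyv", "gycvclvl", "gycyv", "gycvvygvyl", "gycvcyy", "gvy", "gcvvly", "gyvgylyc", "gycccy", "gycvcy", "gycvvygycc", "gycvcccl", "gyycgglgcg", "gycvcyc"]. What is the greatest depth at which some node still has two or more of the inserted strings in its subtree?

9

Equivalently: take the maximum, over all pairs, of their longest common prefix length.
"gycvvygvyl" and "gycvvygvyv" agree on "gycvvygvy" (9 characters) before diverging; nothing deeper is shared.
Longest shared-prefix length: 9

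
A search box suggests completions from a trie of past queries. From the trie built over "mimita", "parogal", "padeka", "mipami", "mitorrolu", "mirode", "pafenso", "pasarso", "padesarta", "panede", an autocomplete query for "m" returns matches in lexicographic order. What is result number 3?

mirode

DFS of the "m" subtree visits, in order: "mimita", "mipami", "mirode", "mitorrolu"
The 3rd is mirode.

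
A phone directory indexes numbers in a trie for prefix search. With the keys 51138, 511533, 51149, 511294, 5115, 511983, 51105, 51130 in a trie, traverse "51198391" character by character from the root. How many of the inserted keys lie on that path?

1

Walk "51198391" from the root; an end-of-word marker is hit whenever a stored word is a prefix of "51198391".
Prefixes of the query that are stored words: "511983"
Count: 1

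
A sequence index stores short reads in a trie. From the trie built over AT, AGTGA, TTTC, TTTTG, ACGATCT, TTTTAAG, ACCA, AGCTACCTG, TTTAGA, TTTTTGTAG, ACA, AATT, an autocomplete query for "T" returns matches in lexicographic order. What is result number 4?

TTTTG

Filter for "T…" and sort: "TTTAGA", "TTTC", "TTTTAAG", "TTTTG", "TTTTTGTAG"
Position 4: TTTTG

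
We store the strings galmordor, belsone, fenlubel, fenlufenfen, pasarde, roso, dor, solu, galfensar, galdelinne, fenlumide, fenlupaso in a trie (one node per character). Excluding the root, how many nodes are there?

Count nodes per top-level branch (shared prefixes stored once):
  'b'-branch (belsone): 7 nodes
  'd'-branch (dor): 3 nodes
  'f'-branch (fenlubel, fenlufenfen, fenlumide, fenlupaso): 22 nodes
  'g'-branch (galdelinne, galfensar, galmordor): 22 nodes
  'p'-branch (pasarde): 7 nodes
  'r'-branch (roso): 4 nodes
  's'-branch (solu): 4 nodes
Sum: 69

69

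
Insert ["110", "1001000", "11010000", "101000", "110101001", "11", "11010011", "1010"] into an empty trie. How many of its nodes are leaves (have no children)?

5

Leaves are exactly the stored words that no other stored word extends.
Those words: "1001000", "101000", "11010000", "11010011", "110101001"
Leaf count: 5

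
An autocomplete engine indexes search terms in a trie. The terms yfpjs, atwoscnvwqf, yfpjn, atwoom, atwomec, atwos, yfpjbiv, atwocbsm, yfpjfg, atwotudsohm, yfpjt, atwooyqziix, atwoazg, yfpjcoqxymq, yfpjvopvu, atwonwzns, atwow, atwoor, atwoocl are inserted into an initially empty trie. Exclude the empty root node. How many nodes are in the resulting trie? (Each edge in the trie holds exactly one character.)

Trace insertions, counting only characters that open a new branch:
  "yfpjs" → 5 new (y, f, p, j, s)
  "atwoscnvwqf" → 11 new (a, t, w, o, s, c, n, v, w, q, f)
  "yfpjn" → prefix "yfpj" already present; 1 new (n)
  "atwoom" → prefix "atwo" already present; 2 new (o, m)
  "atwomec" → prefix "atwo" already present; 3 new (m, e, c)
  "atwos" → prefix "atwos" already present; 0 new (none)
  "yfpjbiv" → prefix "yfpj" already present; 3 new (b, i, v)
  "atwocbsm" → prefix "atwo" already present; 4 new (c, b, s, m)
  "yfpjfg" → prefix "yfpj" already present; 2 new (f, g)
  "atwotudsohm" → prefix "atwo" already present; 7 new (t, u, d, s, o, h, m)
  "yfpjt" → prefix "yfpj" already present; 1 new (t)
  "atwooyqziix" → prefix "atwoo" already present; 6 new (y, q, z, i, i, x)
  "atwoazg" → prefix "atwo" already present; 3 new (a, z, g)
  "yfpjcoqxymq" → prefix "yfpj" already present; 7 new (c, o, q, x, y, m, q)
  "yfpjvopvu" → prefix "yfpj" already present; 5 new (v, o, p, v, u)
  "atwonwzns" → prefix "atwo" already present; 5 new (n, w, z, n, s)
  "atwow" → prefix "atwo" already present; 1 new (w)
  "atwoor" → prefix "atwoo" already present; 1 new (r)
  "atwoocl" → prefix "atwoo" already present; 2 new (c, l)
Total nodes = 5 + 11 + 1 + 2 + 3 + 0 + 3 + 4 + 2 + 7 + 1 + 6 + 3 + 7 + 5 + 5 + 1 + 1 + 2 = 69

69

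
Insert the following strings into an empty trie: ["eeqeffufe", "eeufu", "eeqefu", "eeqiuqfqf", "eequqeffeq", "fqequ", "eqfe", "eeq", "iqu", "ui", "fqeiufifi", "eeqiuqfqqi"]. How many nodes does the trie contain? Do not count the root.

47

Trace insertions, counting only characters that open a new branch:
  "eeqeffufe" → 9 new (e, e, q, e, f, f, u, f, e)
  "eeufu" → prefix "ee" already present; 3 new (u, f, u)
  "eeqefu" → prefix "eeqef" already present; 1 new (u)
  "eeqiuqfqf" → prefix "eeq" already present; 6 new (i, u, q, f, q, f)
  "eequqeffeq" → prefix "eeq" already present; 7 new (u, q, e, f, f, e, q)
  "fqequ" → 5 new (f, q, e, q, u)
  "eqfe" → prefix "e" already present; 3 new (q, f, e)
  "eeq" → prefix "eeq" already present; 0 new (none)
  "iqu" → 3 new (i, q, u)
  "ui" → 2 new (u, i)
  "fqeiufifi" → prefix "fqe" already present; 6 new (i, u, f, i, f, i)
  "eeqiuqfqqi" → prefix "eeqiuqfq" already present; 2 new (q, i)
Total nodes = 9 + 3 + 1 + 6 + 7 + 5 + 3 + 0 + 3 + 2 + 6 + 2 = 47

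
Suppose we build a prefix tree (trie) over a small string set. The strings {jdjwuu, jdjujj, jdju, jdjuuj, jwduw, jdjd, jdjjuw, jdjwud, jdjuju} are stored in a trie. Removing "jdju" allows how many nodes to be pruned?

After clearing the end-marker at "jdju", prune upward until reaching a node still needed by another word.
Every node on "jdju" is still needed (e.g. by "jdjujj"), so nothing is freed.
Nodes removed: 0

0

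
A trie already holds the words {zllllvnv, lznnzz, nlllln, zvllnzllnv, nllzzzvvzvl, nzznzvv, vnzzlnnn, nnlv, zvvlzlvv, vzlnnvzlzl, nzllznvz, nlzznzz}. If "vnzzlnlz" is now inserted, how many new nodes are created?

2

Walking "vnzzlnlz" from the root, the first 6 characters ("vnzzln") follow existing edges; "l" is the first miss.
So 8 − 6 = 2 new nodes.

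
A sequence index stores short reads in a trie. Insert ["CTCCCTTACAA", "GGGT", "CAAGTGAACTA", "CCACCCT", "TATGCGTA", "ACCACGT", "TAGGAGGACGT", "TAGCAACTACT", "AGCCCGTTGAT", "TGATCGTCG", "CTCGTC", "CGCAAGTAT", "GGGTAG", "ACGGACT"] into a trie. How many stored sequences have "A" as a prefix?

3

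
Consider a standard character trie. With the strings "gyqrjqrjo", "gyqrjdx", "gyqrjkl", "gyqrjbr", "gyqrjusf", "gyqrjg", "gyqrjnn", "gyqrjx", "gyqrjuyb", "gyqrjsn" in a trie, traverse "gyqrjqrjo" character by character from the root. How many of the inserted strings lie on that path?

Check each prefix of "gyqrjqrjo" against the stored set — each match is an end-marker on the path.
Prefixes of the query that are stored words: "gyqrjqrjo"
Count: 1

1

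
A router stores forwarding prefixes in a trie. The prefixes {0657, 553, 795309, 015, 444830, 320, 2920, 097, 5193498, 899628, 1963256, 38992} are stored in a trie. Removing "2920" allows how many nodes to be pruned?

4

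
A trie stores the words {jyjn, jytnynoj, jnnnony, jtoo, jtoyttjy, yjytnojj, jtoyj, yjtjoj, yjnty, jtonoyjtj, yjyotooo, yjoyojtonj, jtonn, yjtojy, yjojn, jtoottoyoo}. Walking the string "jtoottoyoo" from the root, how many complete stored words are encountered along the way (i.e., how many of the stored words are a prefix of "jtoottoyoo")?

Check each prefix of "jtoottoyoo" against the stored set — each match is an end-marker on the path.
Prefixes of the query that are stored words: "jtoo", "jtoottoyoo"
Count: 2

2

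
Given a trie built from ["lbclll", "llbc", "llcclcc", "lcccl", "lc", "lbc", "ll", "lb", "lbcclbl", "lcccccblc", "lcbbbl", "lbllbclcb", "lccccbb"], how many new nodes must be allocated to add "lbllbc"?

0

Every character of "lbllbc" already lies on an existing path (it is a prefix of some stored word).
No new nodes are needed: 0.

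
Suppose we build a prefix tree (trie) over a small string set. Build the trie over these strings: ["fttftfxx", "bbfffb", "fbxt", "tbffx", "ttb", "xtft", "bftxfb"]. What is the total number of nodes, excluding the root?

Count nodes per top-level branch (shared prefixes stored once):
  'b'-branch (bbfffb, bftxfb): 11 nodes
  'f'-branch (fbxt, fttftfxx): 11 nodes
  't'-branch (tbffx, ttb): 7 nodes
  'x'-branch (xtft): 4 nodes
Sum: 33

33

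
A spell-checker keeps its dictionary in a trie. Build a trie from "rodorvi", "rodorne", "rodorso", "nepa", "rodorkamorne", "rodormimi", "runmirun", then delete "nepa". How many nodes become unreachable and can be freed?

4

A node on "nepa"'s path can go only if nothing else ends at it or branches off below it.
No other word shares any prefix with "nepa", so all 4 of its nodes go.
Nodes removed: 4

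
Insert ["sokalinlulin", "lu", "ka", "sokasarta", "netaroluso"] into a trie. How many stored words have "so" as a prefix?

Traverse to the node for "so", then collect every word in that subtree.
Matches: "sokalinlulin", "sokasarta"
Count: 2

2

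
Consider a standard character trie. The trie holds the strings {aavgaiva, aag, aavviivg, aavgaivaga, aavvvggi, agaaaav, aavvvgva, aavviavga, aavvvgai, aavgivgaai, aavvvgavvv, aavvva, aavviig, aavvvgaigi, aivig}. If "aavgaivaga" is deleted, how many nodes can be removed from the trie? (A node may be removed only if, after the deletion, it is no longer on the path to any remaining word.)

A node on "aavgaivaga"'s path can go only if nothing else ends at it or branches off below it.
The suffix "ga" (2 nodes) is used only by "aavgaivaga"; "aavgaiva" is itself a stored word, so pruning stops there.
Nodes removed: 2

2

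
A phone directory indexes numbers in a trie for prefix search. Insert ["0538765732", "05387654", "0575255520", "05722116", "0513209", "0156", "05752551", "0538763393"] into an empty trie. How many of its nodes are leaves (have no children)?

A leaf is a node with no children — equivalently, the end of a word that is not a proper prefix of any other stored word.
Those words: "0156", "0513209", "0538763393", "05387654", "0538765732", "05722116", "05752551", "0575255520"
Leaf count: 8

8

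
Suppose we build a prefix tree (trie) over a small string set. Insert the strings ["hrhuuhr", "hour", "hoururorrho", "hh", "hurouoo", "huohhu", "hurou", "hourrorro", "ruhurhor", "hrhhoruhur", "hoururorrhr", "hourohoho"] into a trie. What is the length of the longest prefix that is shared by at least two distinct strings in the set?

Equivalently: take the maximum, over all pairs, of their longest common prefix length.
e.g. "hoururorrho" and "hoururorrhr" share the prefix "hoururorrh" of length 10; no pair shares a longer one.
Longest shared-prefix length: 10

10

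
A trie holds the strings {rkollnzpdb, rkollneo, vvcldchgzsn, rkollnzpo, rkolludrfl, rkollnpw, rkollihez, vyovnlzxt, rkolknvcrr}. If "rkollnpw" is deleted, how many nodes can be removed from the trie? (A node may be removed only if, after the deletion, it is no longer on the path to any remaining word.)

Walk "rkollnpw" from the leaf back toward the root, removing each node that no remaining word uses.
The suffix "pw" (2 nodes) is used only by "rkollnpw"; the node for "rkolln" still has the child "z", so pruning stops there.
Nodes removed: 2

2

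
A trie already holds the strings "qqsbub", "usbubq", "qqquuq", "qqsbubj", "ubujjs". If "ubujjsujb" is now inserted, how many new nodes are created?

The longest prefix of "ubujjsujb" already in the trie is "ubujjs" (length 6).
New nodes needed: |"ubujjsujb"| − 6 = 9 − 6 = 3.

3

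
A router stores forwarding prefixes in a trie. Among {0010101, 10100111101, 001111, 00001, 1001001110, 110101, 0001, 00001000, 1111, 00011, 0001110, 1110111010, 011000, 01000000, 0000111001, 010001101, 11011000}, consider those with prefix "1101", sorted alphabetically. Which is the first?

Filter for "1101…" and sort: "110101", "11011000"
The 1st is 110101.

110101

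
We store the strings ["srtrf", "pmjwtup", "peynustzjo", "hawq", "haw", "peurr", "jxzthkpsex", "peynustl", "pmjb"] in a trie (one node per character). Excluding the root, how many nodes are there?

Trace insertions, counting only characters that open a new branch:
  "srtrf" → 5 new (s, r, t, r, f)
  "pmjwtup" → 7 new (p, m, j, w, t, u, p)
  "peynustzjo" → prefix "p" already present; 9 new (e, y, n, u, s, t, z, j, o)
  "hawq" → 4 new (h, a, w, q)
  "haw" → prefix "haw" already present; 0 new (none)
  "peurr" → prefix "pe" already present; 3 new (u, r, r)
  "jxzthkpsex" → 10 new (j, x, z, t, h, k, p, s, e, x)
  "peynustl" → prefix "peynust" already present; 1 new (l)
  "pmjb" → prefix "pmj" already present; 1 new (b)
Total nodes = 5 + 7 + 9 + 4 + 0 + 3 + 10 + 1 + 1 = 40

40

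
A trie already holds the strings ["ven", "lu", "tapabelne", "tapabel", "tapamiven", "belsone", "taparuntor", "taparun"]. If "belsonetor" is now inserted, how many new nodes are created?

The longest prefix of "belsonetor" already in the trie is "belsone" (length 7).
Each of the 3 remaining characters creates one node.

3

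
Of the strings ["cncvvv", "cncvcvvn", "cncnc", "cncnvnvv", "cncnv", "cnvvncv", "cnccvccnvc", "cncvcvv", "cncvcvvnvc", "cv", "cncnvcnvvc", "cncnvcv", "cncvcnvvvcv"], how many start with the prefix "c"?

13

Traverse to the node for "c", then collect every word in that subtree.
Matches: "cnccvccnvc", "cncnc", "cncnv", "cncnvcnvvc", "cncnvcv", "cncnvnvv", "cncvcnvvvcv", "cncvcvv", "cncvcvvn", "cncvcvvnvc", "cncvvv", "cnvvncv", "cv"
Count: 13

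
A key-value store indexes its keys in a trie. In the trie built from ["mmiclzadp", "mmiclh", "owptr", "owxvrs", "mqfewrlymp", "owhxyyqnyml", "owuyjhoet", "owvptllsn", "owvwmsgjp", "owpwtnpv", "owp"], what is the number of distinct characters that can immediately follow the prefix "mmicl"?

Follow the path "mmicl" to its node, then look at its outgoing edges.
Characters that immediately follow "mmicl" among the stored strings: {h, z}.
That node has 2 child edges.

2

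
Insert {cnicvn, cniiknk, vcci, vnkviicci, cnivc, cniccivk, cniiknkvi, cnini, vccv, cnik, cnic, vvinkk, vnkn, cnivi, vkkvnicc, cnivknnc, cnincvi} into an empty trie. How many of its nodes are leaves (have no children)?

A leaf is a node with no children — equivalently, the end of a word that is not a proper prefix of any other stored word.
Those words: "cniccivk", "cnicvn", "cniiknkvi", "cnik", "cnincvi", "cnini", "cnivc", "cnivi", "cnivknnc", "vcci", "vccv", "vkkvnicc", "vnkn", "vnkviicci", "vvinkk"
Leaf count: 15

15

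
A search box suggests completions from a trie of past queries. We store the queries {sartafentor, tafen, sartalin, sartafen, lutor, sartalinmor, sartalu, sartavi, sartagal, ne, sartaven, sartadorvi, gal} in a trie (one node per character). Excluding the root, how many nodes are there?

45

For each word, the new-node count is its length minus the longest prefix already in the trie:
  "sartafentor" → 11 new (s, a, r, t, a, f, e, n, t, o, r)
  "tafen" → 5 new (t, a, f, e, n)
  "sartalin" → prefix "sarta" already present; 3 new (l, i, n)
  "sartafen" → prefix "sartafen" already present; 0 new (none)
  "lutor" → 5 new (l, u, t, o, r)
  "sartalinmor" → prefix "sartalin" already present; 3 new (m, o, r)
  "sartalu" → prefix "sartal" already present; 1 new (u)
  "sartavi" → prefix "sarta" already present; 2 new (v, i)
  "sartagal" → prefix "sarta" already present; 3 new (g, a, l)
  "ne" → 2 new (n, e)
  "sartaven" → prefix "sartav" already present; 2 new (e, n)
  "sartadorvi" → prefix "sarta" already present; 5 new (d, o, r, v, i)
  "gal" → 3 new (g, a, l)
Total nodes = 11 + 5 + 3 + 0 + 5 + 3 + 1 + 2 + 3 + 2 + 2 + 5 + 3 = 45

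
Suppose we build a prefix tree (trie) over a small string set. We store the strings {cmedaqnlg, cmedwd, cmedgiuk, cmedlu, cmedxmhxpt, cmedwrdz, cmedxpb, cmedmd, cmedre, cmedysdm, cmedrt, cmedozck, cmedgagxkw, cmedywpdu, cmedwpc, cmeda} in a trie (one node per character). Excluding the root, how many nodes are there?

Count nodes per top-level branch (shared prefixes stored once):
  'c'-branch (cmeda, cmedaqnlg, cmedgagxkw, cmedgiuk, cmedlu, cmedmd, cmedozck, cmedre, cmedrt, cmedwd, cmedwpc, cmedwrdz, cmedxmhxpt, cmedxpb, cmedysdm, cmedywpdu): 52 nodes
Sum: 52

52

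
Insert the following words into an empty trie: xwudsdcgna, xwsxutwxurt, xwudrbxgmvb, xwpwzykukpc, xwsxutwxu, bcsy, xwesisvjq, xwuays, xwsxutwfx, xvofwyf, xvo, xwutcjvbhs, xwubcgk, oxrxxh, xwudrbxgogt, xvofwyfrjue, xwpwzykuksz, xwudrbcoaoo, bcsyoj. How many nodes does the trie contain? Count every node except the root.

Insert word by word; a character creates a node only if that edge doesn't already exist:
  "xwudsdcgna" → 10 new (x, w, u, d, s, d, c, g, n, a)
  "xwsxutwxurt" → prefix "xw" already present; 9 new (s, x, u, t, w, x, u, r, t)
  "xwudrbxgmvb" → prefix "xwud" already present; 7 new (r, b, x, g, m, v, b)
  "xwpwzykukpc" → prefix "xw" already present; 9 new (p, w, z, y, k, u, k, p, c)
  "xwsxutwxu" → prefix "xwsxutwxu" already present; 0 new (none)
  "bcsy" → 4 new (b, c, s, y)
  "xwesisvjq" → prefix "xw" already present; 7 new (e, s, i, s, v, j, q)
  "xwuays" → prefix "xwu" already present; 3 new (a, y, s)
  "xwsxutwfx" → prefix "xwsxutw" already present; 2 new (f, x)
  "xvofwyf" → prefix "x" already present; 6 new (v, o, f, w, y, f)
  "xvo" → prefix "xvo" already present; 0 new (none)
  "xwutcjvbhs" → prefix "xwu" already present; 7 new (t, c, j, v, b, h, s)
  "xwubcgk" → prefix "xwu" already present; 4 new (b, c, g, k)
  "oxrxxh" → 6 new (o, x, r, x, x, h)
  "xwudrbxgogt" → prefix "xwudrbxg" already present; 3 new (o, g, t)
  "xvofwyfrjue" → prefix "xvofwyf" already present; 4 new (r, j, u, e)
  "xwpwzykuksz" → prefix "xwpwzykuk" already present; 2 new (s, z)
  "xwudrbcoaoo" → prefix "xwudrb" already present; 5 new (c, o, a, o, o)
  "bcsyoj" → prefix "bcsy" already present; 2 new (o, j)
Total nodes = 10 + 9 + 7 + 9 + 0 + 4 + 7 + 3 + 2 + 6 + 0 + 7 + 4 + 6 + 3 + 4 + 2 + 5 + 2 = 90

90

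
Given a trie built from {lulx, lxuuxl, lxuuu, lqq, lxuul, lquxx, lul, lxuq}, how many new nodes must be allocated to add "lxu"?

Every character of "lxu" already lies on an existing path (it is a prefix of some stored word).
No new nodes are needed: 0.

0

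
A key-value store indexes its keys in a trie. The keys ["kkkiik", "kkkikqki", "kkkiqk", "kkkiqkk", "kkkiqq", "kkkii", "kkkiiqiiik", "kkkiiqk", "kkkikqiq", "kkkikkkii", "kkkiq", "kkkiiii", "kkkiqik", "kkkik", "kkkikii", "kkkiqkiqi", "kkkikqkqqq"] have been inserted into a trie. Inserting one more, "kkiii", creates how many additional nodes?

3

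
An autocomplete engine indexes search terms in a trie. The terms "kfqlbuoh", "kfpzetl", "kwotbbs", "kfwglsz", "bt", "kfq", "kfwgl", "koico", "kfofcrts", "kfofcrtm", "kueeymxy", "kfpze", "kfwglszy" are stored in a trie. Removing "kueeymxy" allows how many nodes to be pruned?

After clearing the end-marker at "kueeymxy", prune upward until reaching a node still needed by another word.
The suffix "ueeymxy" (7 nodes) is used only by "kueeymxy"; the node for "k" still has the child "f", so pruning stops there.
Nodes removed: 7

7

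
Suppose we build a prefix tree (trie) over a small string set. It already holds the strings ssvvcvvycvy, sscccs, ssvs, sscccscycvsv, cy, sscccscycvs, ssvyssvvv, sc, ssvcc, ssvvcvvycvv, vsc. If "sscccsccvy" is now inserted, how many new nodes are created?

"sscccsc" is already a path in the trie; the remaining "cvy" must be added.
New nodes needed: |"sscccsccvy"| − 7 = 10 − 7 = 3.

3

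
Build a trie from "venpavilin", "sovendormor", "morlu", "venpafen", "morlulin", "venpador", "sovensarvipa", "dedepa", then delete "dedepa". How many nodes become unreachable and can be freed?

6

A node on "dedepa"'s path can go only if nothing else ends at it or branches off below it.
No other word shares any prefix with "dedepa", so all 6 of its nodes go.
Nodes removed: 6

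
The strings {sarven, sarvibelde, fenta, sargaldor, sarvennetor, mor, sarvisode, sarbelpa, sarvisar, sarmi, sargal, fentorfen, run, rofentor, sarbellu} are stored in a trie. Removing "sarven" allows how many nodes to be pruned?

A node on "sarven"'s path can go only if nothing else ends at it or branches off below it.
Every node on "sarven" is still needed (e.g. by "sarvennetor"), so nothing is freed.
Nodes removed: 0

0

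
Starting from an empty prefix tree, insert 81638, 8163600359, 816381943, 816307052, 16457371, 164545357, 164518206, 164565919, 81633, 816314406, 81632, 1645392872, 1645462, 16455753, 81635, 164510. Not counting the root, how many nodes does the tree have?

For each word, the new-node count is its length minus the longest prefix already in the trie:
  "81638" → 5 new (8, 1, 6, 3, 8)
  "8163600359" → prefix "8163" already present; 6 new (6, 0, 0, 3, 5, 9)
  "816381943" → prefix "81638" already present; 4 new (1, 9, 4, 3)
  "816307052" → prefix "8163" already present; 5 new (0, 7, 0, 5, 2)
  "16457371" → 8 new (1, 6, 4, 5, 7, 3, 7, 1)
  "164545357" → prefix "1645" already present; 5 new (4, 5, 3, 5, 7)
  "164518206" → prefix "1645" already present; 5 new (1, 8, 2, 0, 6)
  "164565919" → prefix "1645" already present; 5 new (6, 5, 9, 1, 9)
  "81633" → prefix "8163" already present; 1 new (3)
  "816314406" → prefix "8163" already present; 5 new (1, 4, 4, 0, 6)
  "81632" → prefix "8163" already present; 1 new (2)
  "1645392872" → prefix "1645" already present; 6 new (3, 9, 2, 8, 7, 2)
  "1645462" → prefix "16454" already present; 2 new (6, 2)
  "16455753" → prefix "1645" already present; 4 new (5, 7, 5, 3)
  "81635" → prefix "8163" already present; 1 new (5)
  "164510" → prefix "16451" already present; 1 new (0)
Total nodes = 5 + 6 + 4 + 5 + 8 + 5 + 5 + 5 + 1 + 5 + 1 + 6 + 2 + 4 + 1 + 1 = 64

64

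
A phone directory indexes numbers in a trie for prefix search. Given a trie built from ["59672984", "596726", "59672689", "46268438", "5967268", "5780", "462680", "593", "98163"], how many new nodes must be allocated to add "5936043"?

"593" is already a path in the trie; the remaining "6043" must be added.
So 7 − 3 = 4 new nodes.

4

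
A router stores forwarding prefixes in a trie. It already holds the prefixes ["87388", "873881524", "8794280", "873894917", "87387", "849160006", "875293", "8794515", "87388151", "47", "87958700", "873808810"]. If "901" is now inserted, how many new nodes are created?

"901" shares no prefix with any stored word, so all 3 characters open new nodes.
3 − 0 = 3 new nodes.

3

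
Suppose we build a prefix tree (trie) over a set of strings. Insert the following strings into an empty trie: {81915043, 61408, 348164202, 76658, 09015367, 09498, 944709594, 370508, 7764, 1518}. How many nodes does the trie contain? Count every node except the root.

Count nodes per top-level branch (shared prefixes stored once):
  '0'-branch (09015367, 09498): 11 nodes
  '1'-branch (1518): 4 nodes
  '3'-branch (348164202, 370508): 14 nodes
  '6'-branch (61408): 5 nodes
  '7'-branch (76658, 7764): 8 nodes
  '8'-branch (81915043): 8 nodes
  '9'-branch (944709594): 9 nodes
Sum: 59

59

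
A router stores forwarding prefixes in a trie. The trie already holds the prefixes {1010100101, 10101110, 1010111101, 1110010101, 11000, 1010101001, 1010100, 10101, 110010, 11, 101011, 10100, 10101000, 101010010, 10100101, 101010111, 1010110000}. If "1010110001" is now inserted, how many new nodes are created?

1

"101011000" is already a path in the trie; the remaining "1" must be added.
So 10 − 9 = 1 new nodes.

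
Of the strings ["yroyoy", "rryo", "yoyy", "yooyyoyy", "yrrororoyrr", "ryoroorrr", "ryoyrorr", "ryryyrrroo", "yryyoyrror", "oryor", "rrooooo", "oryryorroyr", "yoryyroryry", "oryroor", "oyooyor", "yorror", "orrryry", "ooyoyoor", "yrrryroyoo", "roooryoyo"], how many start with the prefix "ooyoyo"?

1

Filter for entries beginning with "ooyoyo":
Matches: "ooyoyoor"
Count: 1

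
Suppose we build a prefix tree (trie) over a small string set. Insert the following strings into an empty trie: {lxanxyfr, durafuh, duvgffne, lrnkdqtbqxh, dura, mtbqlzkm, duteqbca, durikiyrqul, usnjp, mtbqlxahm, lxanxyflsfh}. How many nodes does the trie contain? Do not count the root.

Trace insertions, counting only characters that open a new branch:
  "lxanxyfr" → 8 new (l, x, a, n, x, y, f, r)
  "durafuh" → 7 new (d, u, r, a, f, u, h)
  "duvgffne" → prefix "du" already present; 6 new (v, g, f, f, n, e)
  "lrnkdqtbqxh" → prefix "l" already present; 10 new (r, n, k, d, q, t, b, q, x, h)
  "dura" → prefix "dura" already present; 0 new (none)
  "mtbqlzkm" → 8 new (m, t, b, q, l, z, k, m)
  "duteqbca" → prefix "du" already present; 6 new (t, e, q, b, c, a)
  "durikiyrqul" → prefix "dur" already present; 8 new (i, k, i, y, r, q, u, l)
  "usnjp" → 5 new (u, s, n, j, p)
  "mtbqlxahm" → prefix "mtbql" already present; 4 new (x, a, h, m)
  "lxanxyflsfh" → prefix "lxanxyf" already present; 4 new (l, s, f, h)
Total nodes = 8 + 7 + 6 + 10 + 0 + 8 + 6 + 8 + 5 + 4 + 4 = 66

66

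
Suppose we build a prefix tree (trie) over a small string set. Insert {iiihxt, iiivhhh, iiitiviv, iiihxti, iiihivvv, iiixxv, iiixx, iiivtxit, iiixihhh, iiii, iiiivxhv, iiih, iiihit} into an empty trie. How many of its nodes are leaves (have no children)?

9

A leaf is a node with no children — equivalently, the end of a word that is not a proper prefix of any other stored word.
Those words: "iiihit", "iiihivvv", "iiihxti", "iiiivxhv", "iiitiviv", "iiivhhh", "iiivtxit", "iiixihhh", "iiixxv"
Leaf count: 9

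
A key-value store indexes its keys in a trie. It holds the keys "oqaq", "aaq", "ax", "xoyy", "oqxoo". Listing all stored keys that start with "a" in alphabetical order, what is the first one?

aaq

Filter for "a…" and sort: "aaq", "ax"
The 1st is aaq.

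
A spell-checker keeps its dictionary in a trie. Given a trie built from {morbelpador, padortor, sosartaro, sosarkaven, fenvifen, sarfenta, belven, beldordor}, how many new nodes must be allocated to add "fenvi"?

Every character of "fenvi" already lies on an existing path (it is a prefix of some stored word).
No new nodes are needed: 0.

0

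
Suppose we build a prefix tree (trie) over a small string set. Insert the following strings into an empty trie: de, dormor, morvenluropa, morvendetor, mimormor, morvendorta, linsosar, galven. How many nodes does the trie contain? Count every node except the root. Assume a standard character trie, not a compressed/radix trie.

49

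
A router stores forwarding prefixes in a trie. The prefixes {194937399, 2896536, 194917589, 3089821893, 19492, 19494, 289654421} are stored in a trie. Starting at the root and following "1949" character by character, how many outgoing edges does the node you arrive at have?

Follow the path "1949" to its node, then look at its outgoing edges.
Distinct next characters after "1949": 1, 2, 3, 4.
That node has 4 child edges.

4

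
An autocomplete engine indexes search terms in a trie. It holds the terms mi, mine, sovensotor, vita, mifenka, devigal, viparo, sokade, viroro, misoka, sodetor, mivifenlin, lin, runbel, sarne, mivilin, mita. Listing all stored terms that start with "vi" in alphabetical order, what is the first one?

Filter for "vi…" and sort: "viparo", "viroro", "vita"
Position 1: viparo

viparo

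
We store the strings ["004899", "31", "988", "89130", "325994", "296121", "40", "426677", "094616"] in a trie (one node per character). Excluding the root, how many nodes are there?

39

Insert word by word; a character creates a node only if that edge doesn't already exist:
  "004899" → 6 new (0, 0, 4, 8, 9, 9)
  "31" → 2 new (3, 1)
  "988" → 3 new (9, 8, 8)
  "89130" → 5 new (8, 9, 1, 3, 0)
  "325994" → prefix "3" already present; 5 new (2, 5, 9, 9, 4)
  "296121" → 6 new (2, 9, 6, 1, 2, 1)
  "40" → 2 new (4, 0)
  "426677" → prefix "4" already present; 5 new (2, 6, 6, 7, 7)
  "094616" → prefix "0" already present; 5 new (9, 4, 6, 1, 6)
Total nodes = 6 + 2 + 3 + 5 + 5 + 6 + 2 + 5 + 5 = 39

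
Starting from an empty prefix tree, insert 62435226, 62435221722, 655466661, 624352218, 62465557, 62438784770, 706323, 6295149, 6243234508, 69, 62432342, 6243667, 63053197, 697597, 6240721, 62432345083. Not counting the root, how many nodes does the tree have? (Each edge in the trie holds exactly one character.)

Insert word by word; a character creates a node only if that edge doesn't already exist:
  "62435226" → 8 new (6, 2, 4, 3, 5, 2, 2, 6)
  "62435221722" → prefix "6243522" already present; 4 new (1, 7, 2, 2)
  "655466661" → prefix "6" already present; 8 new (5, 5, 4, 6, 6, 6, 6, 1)
  "624352218" → prefix "62435221" already present; 1 new (8)
  "62465557" → prefix "624" already present; 5 new (6, 5, 5, 5, 7)
  "62438784770" → prefix "6243" already present; 7 new (8, 7, 8, 4, 7, 7, 0)
  "706323" → 6 new (7, 0, 6, 3, 2, 3)
  "6295149" → prefix "62" already present; 5 new (9, 5, 1, 4, 9)
  "6243234508" → prefix "6243" already present; 6 new (2, 3, 4, 5, 0, 8)
  "69" → prefix "6" already present; 1 new (9)
  "62432342" → prefix "6243234" already present; 1 new (2)
  "6243667" → prefix "6243" already present; 3 new (6, 6, 7)
  "63053197" → prefix "6" already present; 7 new (3, 0, 5, 3, 1, 9, 7)
  "697597" → prefix "69" already present; 4 new (7, 5, 9, 7)
  "6240721" → prefix "624" already present; 4 new (0, 7, 2, 1)
  "62432345083" → prefix "6243234508" already present; 1 new (3)
Total nodes = 8 + 4 + 8 + 1 + 5 + 7 + 6 + 5 + 6 + 1 + 1 + 3 + 7 + 4 + 4 + 1 = 71

71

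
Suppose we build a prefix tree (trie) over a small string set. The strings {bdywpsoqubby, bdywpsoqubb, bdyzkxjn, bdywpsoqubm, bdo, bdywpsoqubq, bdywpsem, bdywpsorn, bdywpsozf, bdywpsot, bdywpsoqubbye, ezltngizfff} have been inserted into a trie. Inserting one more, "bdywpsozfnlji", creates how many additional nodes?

4

Walking "bdywpsozfnlji" from the root, the first 9 characters ("bdywpsozf") follow existing edges; "n" is the first miss.
So 13 − 9 = 4 new nodes.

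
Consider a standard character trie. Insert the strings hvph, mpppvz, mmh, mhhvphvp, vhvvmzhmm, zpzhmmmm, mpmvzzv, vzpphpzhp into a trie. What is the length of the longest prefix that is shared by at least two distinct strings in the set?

2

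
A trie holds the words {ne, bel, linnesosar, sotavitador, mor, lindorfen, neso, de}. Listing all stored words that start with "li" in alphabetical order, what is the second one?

Filter for "li…" and sort: "lindorfen", "linnesosar"
The 2nd is linnesosar.

linnesosar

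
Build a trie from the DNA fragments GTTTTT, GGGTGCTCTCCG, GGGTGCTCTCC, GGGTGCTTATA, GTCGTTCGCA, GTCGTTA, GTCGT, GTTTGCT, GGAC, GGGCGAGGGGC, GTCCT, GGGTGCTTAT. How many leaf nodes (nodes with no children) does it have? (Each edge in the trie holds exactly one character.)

9

A leaf is a node with no children — equivalently, the end of a word that is not a proper prefix of any other stored word.
Those words: "GGAC", "GGGCGAGGGGC", "GGGTGCTCTCCG", "GGGTGCTTATA", "GTCCT", "GTCGTTA", "GTCGTTCGCA", "GTTTGCT", "GTTTTT"
Leaf count: 9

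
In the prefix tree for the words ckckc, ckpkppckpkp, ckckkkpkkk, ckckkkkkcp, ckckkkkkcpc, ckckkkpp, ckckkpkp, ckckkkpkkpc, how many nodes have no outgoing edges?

A leaf is a node with no children — equivalently, the end of a word that is not a proper prefix of any other stored word.
Those words: "ckckc", "ckckkkkkcpc", "ckckkkpkkk", "ckckkkpkkpc", "ckckkkpp", "ckckkpkp", "ckpkppckpkp"
Leaf count: 7

7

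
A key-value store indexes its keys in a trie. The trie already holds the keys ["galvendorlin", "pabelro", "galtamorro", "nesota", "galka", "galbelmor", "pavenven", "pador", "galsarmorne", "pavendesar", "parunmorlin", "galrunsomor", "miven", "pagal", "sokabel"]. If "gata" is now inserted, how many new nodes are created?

"ga" is already a path in the trie; the remaining "ta" must be added.
Each of the 2 remaining characters creates one node.

2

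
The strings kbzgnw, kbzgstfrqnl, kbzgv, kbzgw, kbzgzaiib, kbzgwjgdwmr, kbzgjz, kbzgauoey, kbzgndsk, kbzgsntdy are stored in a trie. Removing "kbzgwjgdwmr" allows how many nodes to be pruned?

After clearing the end-marker at "kbzgwjgdwmr", prune upward until reaching a node still needed by another word.
The suffix "jgdwmr" (6 nodes) is used only by "kbzgwjgdwmr"; "kbzgw" is itself a stored word, so pruning stops there.
Nodes removed: 6

6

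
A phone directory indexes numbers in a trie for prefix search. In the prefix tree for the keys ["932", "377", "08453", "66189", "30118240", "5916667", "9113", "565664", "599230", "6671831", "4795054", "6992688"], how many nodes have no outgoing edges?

12

A leaf is a node with no children — equivalently, the end of a word that is not a proper prefix of any other stored word.
Those words: "08453", "30118240", "377", "4795054", "565664", "5916667", "599230", "66189", "6671831", "6992688", "9113", "932"
Leaf count: 12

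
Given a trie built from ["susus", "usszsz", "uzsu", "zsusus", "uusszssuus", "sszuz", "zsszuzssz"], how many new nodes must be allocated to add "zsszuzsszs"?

Walking "zsszuzsszs" from the root, the first 9 characters ("zsszuzssz") follow existing edges; "s" is the first miss.
Each of the 1 remaining characters creates one node.

1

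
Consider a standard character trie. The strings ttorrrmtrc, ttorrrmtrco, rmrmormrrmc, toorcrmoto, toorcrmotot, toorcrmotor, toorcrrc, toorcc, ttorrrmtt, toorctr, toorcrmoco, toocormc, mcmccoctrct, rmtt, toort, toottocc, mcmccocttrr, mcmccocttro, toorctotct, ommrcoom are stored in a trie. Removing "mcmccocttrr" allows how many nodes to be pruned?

1

A node on "mcmccocttrr"'s path can go only if nothing else ends at it or branches off below it.
The suffix "r" (1 node) is used only by "mcmccocttrr"; the node for "mcmccocttr" still has the child "o", so pruning stops there.
Nodes removed: 1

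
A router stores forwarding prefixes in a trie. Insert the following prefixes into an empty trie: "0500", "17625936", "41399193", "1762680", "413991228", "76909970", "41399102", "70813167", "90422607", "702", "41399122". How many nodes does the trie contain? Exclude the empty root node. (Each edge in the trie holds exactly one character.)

52

Trace insertions, counting only characters that open a new branch:
  "0500" → 4 new (0, 5, 0, 0)
  "17625936" → 8 new (1, 7, 6, 2, 5, 9, 3, 6)
  "41399193" → 8 new (4, 1, 3, 9, 9, 1, 9, 3)
  "1762680" → prefix "1762" already present; 3 new (6, 8, 0)
  "413991228" → prefix "413991" already present; 3 new (2, 2, 8)
  "76909970" → 8 new (7, 6, 9, 0, 9, 9, 7, 0)
  "41399102" → prefix "413991" already present; 2 new (0, 2)
  "70813167" → prefix "7" already present; 7 new (0, 8, 1, 3, 1, 6, 7)
  "90422607" → 8 new (9, 0, 4, 2, 2, 6, 0, 7)
  "702" → prefix "70" already present; 1 new (2)
  "41399122" → prefix "41399122" already present; 0 new (none)
Total nodes = 4 + 8 + 8 + 3 + 3 + 8 + 2 + 7 + 8 + 1 + 0 = 52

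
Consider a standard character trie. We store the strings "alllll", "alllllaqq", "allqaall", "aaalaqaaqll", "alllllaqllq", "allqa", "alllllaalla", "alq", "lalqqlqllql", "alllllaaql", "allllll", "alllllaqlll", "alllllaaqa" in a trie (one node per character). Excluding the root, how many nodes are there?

48

Insert word by word; a character creates a node only if that edge doesn't already exist:
  "alllll" → 6 new (a, l, l, l, l, l)
  "alllllaqq" → prefix "alllll" already present; 3 new (a, q, q)
  "allqaall" → prefix "all" already present; 5 new (q, a, a, l, l)
  "aaalaqaaqll" → prefix "a" already present; 10 new (a, a, l, a, q, a, a, q, l, l)
  "alllllaqllq" → prefix "alllllaq" already present; 3 new (l, l, q)
  "allqa" → prefix "allqa" already present; 0 new (none)
  "alllllaalla" → prefix "allllla" already present; 4 new (a, l, l, a)
  "alq" → prefix "al" already present; 1 new (q)
  "lalqqlqllql" → 11 new (l, a, l, q, q, l, q, l, l, q, l)
  "alllllaaql" → prefix "alllllaa" already present; 2 new (q, l)
  "allllll" → prefix "alllll" already present; 1 new (l)
  "alllllaqlll" → prefix "alllllaqll" already present; 1 new (l)
  "alllllaaqa" → prefix "alllllaaq" already present; 1 new (a)
Total nodes = 6 + 3 + 5 + 10 + 3 + 0 + 4 + 1 + 11 + 2 + 1 + 1 + 1 = 48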